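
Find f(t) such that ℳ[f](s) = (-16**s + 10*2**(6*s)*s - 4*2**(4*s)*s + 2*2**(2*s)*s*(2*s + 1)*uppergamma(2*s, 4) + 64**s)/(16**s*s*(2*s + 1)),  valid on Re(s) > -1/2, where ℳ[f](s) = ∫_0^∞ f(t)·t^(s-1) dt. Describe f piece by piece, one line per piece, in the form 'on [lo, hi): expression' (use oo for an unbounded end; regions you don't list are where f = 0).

on [0, 1): sqrt(t)
on [1, 4): 2*sqrt(t) + 1
on [4, oo): exp(-2*sqrt(t))

undo the power substitution: t on [0, 1); 2*t + 1 on [1, 2); exp(-2*t) on [2, ∞)
slice at 1, 4, transform all 3 pieces, and sum them
∫ sqrt(t)·t^(s-1) over [0, 1)
between 1 and 4 the integrand is (2*sqrt(t) + 1)·t^(s-1)
for t in [4, ∞): the term is ∫ exp(-2*sqrt(t))·t^(s-1)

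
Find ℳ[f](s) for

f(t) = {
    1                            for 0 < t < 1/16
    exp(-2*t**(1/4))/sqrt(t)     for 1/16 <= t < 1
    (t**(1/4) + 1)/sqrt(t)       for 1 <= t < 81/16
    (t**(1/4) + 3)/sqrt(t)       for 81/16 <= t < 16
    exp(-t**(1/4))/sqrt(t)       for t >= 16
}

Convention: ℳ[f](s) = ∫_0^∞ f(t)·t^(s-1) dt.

(90*2**(8*s)*s*(2*s - 1) + 72*2**(4*s)*s*(2*s - 1)*(4*s - 1)*uppergamma(4*s - 2, 2) - 144*2**(4*s)*s*(2*s - 1) - 36*2**(4*s)*s + 27*256**s*s - 64*3**(4*s)*s*(2*s - 1) - 32*3**(4*s)*s + 288*s*(2*s - 1)*(4*s - 1)*uppergamma(4*s - 2, 1) - 288*s*(2*s - 1)*(4*s - 1)*uppergamma(4*s - 2, 2) + 18*(2*s - 1)*(4*s - 1))/(18*2**(4*s)*s*(2*s - 1)*(4*s - 1))
  Re(s) > 0

remove the power substitution first: 1 on [0, 1/4); exp(-2*sqrt(t))/t on [1/4, 1); (sqrt(t) + 1)/t on [1, 9/4); …
reversing the shared t-power: t on [0, 1/4); exp(-2*sqrt(t)) on [1/4, 1); sqrt(t) + 1 on [1, 9/4); …
strip the power substitution: t**2 on [0, 1/2); exp(-2*t) on [1/2, 1); t + 1 on [1, 3/2); …
f breaks at 1/16, 1, 81/16, 16 into 5 integrals to sum
the [0, 1/16) slice contributes ∫ 1·t^(s-1) dt
over [1/16, 1), the kernel integral of exp(-2*t**(1/4))/sqrt(t) enters the sum
the [1, 81/16) slice contributes ∫ (t**(1/4) + 1)/sqrt(t)·t^(s-1) dt
[81/16, 16) adds the kernel integral of (t**(1/4) + 3)/sqrt(t)
piece [16, ∞): integrate exp(-t**(1/4))/sqrt(t) against the kernel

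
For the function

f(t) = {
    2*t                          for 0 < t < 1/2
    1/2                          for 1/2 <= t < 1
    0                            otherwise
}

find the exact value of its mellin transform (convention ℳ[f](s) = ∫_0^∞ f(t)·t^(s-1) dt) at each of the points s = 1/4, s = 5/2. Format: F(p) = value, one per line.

undo the common scale on t: t on [0, 1); 1/2 on [1, 2)
decompose at 1/2; ℳ[f](s) sums the 2 pieces' integrals
∫ over [0, 1/2) of 2*t·t^(s-1) joins the sum
for t in [1/2, 1): the term is ∫ 1/2·t^(s-1)

F(1/4) = 2 - 3*2**(3/4)/5
F(5/2) = 3*sqrt(2)/280 + 1/5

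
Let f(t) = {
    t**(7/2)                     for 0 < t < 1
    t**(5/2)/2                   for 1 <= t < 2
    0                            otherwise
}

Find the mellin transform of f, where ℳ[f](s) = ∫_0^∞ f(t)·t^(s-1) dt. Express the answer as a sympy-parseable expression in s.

(2**(s + 5/2)*(2*s + 7) + 2*s + 3)/((2*s + 5)*(2*s + 7))
  Re(s) > -7/2

the shared t-power comes off first: t**3 on [0, 1); t**2/2 on [1, 2)
invert the shared t-power to get t on [0, 1); 1/2 on [1, 2)
integrate the 2 segments split at 1, then add the results
on [0, 1): add ∫ t**(7/2)·t^(s-1) dt
[1, 2) adds the kernel integral of t**(5/2)/2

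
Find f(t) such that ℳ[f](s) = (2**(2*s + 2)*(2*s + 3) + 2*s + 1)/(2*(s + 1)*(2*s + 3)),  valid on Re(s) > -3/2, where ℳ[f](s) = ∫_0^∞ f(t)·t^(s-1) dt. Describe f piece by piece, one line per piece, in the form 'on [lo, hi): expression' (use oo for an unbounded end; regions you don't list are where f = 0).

on [0, 1): t**(3/2)
on [1, 4): t/2

remove the shared t-power first: sqrt(t) on [0, 1); 1/2 on [1, 4)
strip the power substitution: t on [0, 1); 1/2 on [1, 2)
the 2 pieces separated at 1 each add one integral
∫ over [0, 1) of t**(3/2)·t^(s-1) joins the sum
between 1 and 4 the integrand is t/2·t^(s-1)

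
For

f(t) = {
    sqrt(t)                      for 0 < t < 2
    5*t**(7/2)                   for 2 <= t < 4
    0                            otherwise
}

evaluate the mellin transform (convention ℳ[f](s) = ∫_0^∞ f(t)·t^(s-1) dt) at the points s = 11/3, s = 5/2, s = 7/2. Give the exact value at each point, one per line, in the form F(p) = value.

F(11/3) = -91872*2**(1/6)/1075 + 491520*2**(1/3)/43
F(5/2) = 10088/3
F(7/2) = 81308/7

the 2 pieces separated at 2 each add one integral
segment [0, 2) carries sqrt(t); integrate it
on [2, 4): add ∫ 5*t**(7/2)·t^(s-1) dt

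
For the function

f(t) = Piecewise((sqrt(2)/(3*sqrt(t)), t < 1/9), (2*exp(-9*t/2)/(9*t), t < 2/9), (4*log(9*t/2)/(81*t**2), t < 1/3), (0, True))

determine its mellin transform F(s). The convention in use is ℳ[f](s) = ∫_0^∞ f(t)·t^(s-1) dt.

3**(-2*s - 2)*(9*2**s*(2*s - 1)*(-2*s + (s - 1)**2 + 3)*uppergamma(s - 1, 1/2) - 9*2**s*(2*s - 1)*(-2*s + (s - 1)**2 + 3)*uppergamma(s - 1, 1) + 2**s*(18*s - 9) + 3**s*(4 - 8*s) + 3**s*(s - 1)*(2*s - 1)*(-4*log(2) + 4*log(3)) + 3**s*(2*s - 1)*(-4*log(3) + 4*log(2)) + sqrt(2)*(-36*s + 18*(s - 1)**2 + 54))/((2*s - 1)*(-2*s + (s - 1)**2 + 3))
  Re(s) > 1/2

remove the common scale on t first: sqrt(3)/(3*sqrt(t)) on [0, 1/6); exp(-3*t)/(3*t) on [1/6, 1/3); log(3*t)/(9*t**2) on [1/3, 1/2)
the common scale on t comes off first: 1/sqrt(t) on [0, 1/2); exp(-t)/t on [1/2, 1); log(t)/t**2 on [1, 3/2)
invert the shared t-power to get sqrt(t) on [0, 1/2); exp(-t) on [1/2, 1); log(t)/t on [1, 3/2)
cuts at 1/9, 2/9: linearity sums the 3 kernel integrals
∫ sqrt(2)/(3*sqrt(t))·t^(s-1) over [0, 1/9)
[1/9, 2/9) adds the kernel integral of 2*exp(-9*t/2)/(9*t)
on [2/9, 1/3) integrate f = 4*log(9*t/2)/(81*t**2) against the kernel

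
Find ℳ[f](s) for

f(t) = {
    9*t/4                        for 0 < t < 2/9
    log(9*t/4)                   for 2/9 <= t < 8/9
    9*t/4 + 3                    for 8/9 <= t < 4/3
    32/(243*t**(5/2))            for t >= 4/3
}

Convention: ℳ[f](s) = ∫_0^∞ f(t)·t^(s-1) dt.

back out the common scale on t: 3*t/4 on [0, 2/3); log(3*t/4) on [2/3, 8/3); 3*t/4 + 3 on [8/3, 4); …
invert the common scale on t to get 3*t/2 on [0, 1/3); log(3*t/2) on [1/3, 4/3); 3*t/2 + 3 on [4/3, 2); …
invert the common scale on t to get t on [0, 1/2); log(t) on [1/2, 2); t + 3 on [2, 3); …
breakpoints 2/9, 8/9, 4/3: one integral from each of the 4 segments
∫ 9*t/4·t^(s-1) over [0, 2/9)
for t in [2/9, 8/9): the term is ∫ log(9*t/4)·t^(s-1)
on [8/9, 4/3): add ∫ (9*t/4 + 3)·t^(s-1) dt
between 4/3 and ∞ the integrand is 32/(243*t**(5/2))·t^(s-1)

2**s*(-270*2**(2*s)*s**2*(2*s - 5) + 54*2**(2*s)*s*(s + 1)*(2*s - 5)*log(2) - 162*2**(2*s)*s*(2*s - 5) - 54*2**(2*s)*(s + 1)*(2*s - 5) - 4*sqrt(3)*6**s*s**2*(s + 1) + 324*6**s*s**2*(2*s - 5) + 162*6**s*s*(2*s - 5) + 27*s**2*(2*s - 5) + 54*s*(s + 1)*(2*s - 5)*log(2) + (2*s - 5)*(54*s + 54))/(54*3**(2*s)*s**2*(s + 1)*(2*s - 5))
  -1 < Re(s) < 5/2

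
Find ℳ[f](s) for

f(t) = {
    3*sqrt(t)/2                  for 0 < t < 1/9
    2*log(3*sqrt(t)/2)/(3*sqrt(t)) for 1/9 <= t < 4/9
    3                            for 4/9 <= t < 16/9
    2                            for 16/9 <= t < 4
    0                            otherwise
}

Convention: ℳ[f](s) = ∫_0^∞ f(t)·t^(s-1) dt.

(16**s*(2*s + 1)*(4*s**2 - 4*s + 1) - 2**(2*s + 1)*s*(2*s + 1) + 2*36**s*(2*s + 1)*(4*s**2 - 4*s + 1) - 3*4**s*(2*s + 1)*(4*s**2 - 4*s + 1) + 8*s**2*(2*s + 1)*log(2) - 4*s*(2*s + 1)*log(2) + 4*s*(2*s + 1) + s*(4*s**2 - 4*s + 1))/(9**s*s*(2*s + 1)*(4*s**2 - 4*s + 1))
  Re(s) > -1/2

strip the power substitution: 3*t/2 on [0, 1/3); 2*log(3*t/2)/(3*t) on [1/3, 2/3); 3 on [2/3, 4/3); …
back out the common scale on t: t on [0, 1/2); log(t)/t on [1/2, 1); 3 on [1, 2); …
along the cuts 1/9, 4/9, 16/9, ℳ[f](s) splits into 4 integrals
piece [0, 1/9): integrate 3*sqrt(t)/2 against the kernel
segment [1/9, 4/9) carries 2*log(3*sqrt(t)/2)/(3*sqrt(t)); integrate it
piece [4/9, 16/9): integrate 3 against the kernel
segment 16/9 to 4 holds 2; add its integral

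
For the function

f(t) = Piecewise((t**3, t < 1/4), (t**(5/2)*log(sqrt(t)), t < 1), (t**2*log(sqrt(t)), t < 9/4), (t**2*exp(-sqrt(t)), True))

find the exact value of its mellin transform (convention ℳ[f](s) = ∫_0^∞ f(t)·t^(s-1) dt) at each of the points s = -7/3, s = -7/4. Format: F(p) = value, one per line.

invert the shared t-power to get t on [0, 1/4); sqrt(t)*log(sqrt(t)) on [1/4, 1); log(sqrt(t)) on [1, 9/4); …
reversing the power substitution: t**2 on [0, 1/2); t*log(t) on [1/2, 1); log(t) on [1, 3/2); …
along the cuts 1/4, 1, 9/4, ℳ[f](s) splits into 4 integrals
over [0, 1/4), the kernel integral of t**3 enters the sum
∫ over [1/4, 1) of t**(5/2)*log(sqrt(t))·t^(s-1) joins the sum
on [1, 9/4) integrate f = t**2*log(sqrt(t)) against the kernel
on [9/4, ∞) integrate f = t**2*exp(-sqrt(t)) against the kernel

F(-7/3) = 2**(2/3)*(-54*2**(1/3) - 12*3**(1/3) + 8*2**(1/3)*uppergamma(-2/3, 3/2) + log(2**(8*3**(1/3) + 24)/3**(8*3**(1/3))) + 75)/8
F(-7/4) = -4*sqrt(6) + 2*sqrt(pi)*erfc(sqrt(6)/2) + 29*sqrt(2)/90 + log(2**(-2*sqrt(6) + sqrt(2)/3)*3**(2*sqrt(6))) + 64/9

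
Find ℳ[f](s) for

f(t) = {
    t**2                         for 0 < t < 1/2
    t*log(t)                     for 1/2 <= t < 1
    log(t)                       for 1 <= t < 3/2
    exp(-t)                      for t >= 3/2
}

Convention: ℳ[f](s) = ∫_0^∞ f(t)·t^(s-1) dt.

integrate the 4 segments split at 1/2, 1, 3/2, then add the results
on [0, 1/2) integrate f = t**2 against the kernel
∫ t*log(t)·t^(s-1) over [1/2, 1)
for t in [1, 3/2): the term is ∫ log(t)·t^(s-1)
the [3/2, ∞) slice contributes ∫ exp(-t)·t^(s-1) dt

(4*2**s*s**2*(s + 2)*(s**2 + 2*s + 1)*uppergamma(s, 3/2) - 4*2**s*s**2*(s + 2) + 4*2**s*(s + 2)*(s**2 + 2*s + 1) + 3**s*s*(s + 2)*(-4*log(2) + 4*log(3))*(s**2 + 2*s + 1) - 4*3**s*(s + 2)*(s**2 + 2*s + 1) + s**3*(s + 2)*log(4) + s**2*(s + 2)*log(4) + 2*s**2*(s + 2) + s**2*(s**2 + 2*s + 1))/(4*2**s*s**2*(s + 2)*(s**2 + 2*s + 1))
  Re(s) > -2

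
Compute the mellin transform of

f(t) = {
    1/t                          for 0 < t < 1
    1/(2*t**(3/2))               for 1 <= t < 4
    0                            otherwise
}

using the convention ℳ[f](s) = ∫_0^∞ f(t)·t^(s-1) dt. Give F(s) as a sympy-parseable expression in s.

remove the shared t-power first: 1 on [0, 1); 1/(2*sqrt(t)) on [1, 4)
undo the power substitution: 1 on [0, 1); 1/(2*t) on [1, 2)
back out the shared t-power: t on [0, 1); 1/2 on [1, 2)
treat the 2 regions marked off by 1 separately and sum
∫ over [0, 1) of 1/t·t^(s-1) joins the sum
segment [1, 4) carries 1/(2*t**(3/2)); integrate it

(4**s*(s - 1)/8 + s - 2)/((s - 1)*(2*s - 3))
  Re(s) > 1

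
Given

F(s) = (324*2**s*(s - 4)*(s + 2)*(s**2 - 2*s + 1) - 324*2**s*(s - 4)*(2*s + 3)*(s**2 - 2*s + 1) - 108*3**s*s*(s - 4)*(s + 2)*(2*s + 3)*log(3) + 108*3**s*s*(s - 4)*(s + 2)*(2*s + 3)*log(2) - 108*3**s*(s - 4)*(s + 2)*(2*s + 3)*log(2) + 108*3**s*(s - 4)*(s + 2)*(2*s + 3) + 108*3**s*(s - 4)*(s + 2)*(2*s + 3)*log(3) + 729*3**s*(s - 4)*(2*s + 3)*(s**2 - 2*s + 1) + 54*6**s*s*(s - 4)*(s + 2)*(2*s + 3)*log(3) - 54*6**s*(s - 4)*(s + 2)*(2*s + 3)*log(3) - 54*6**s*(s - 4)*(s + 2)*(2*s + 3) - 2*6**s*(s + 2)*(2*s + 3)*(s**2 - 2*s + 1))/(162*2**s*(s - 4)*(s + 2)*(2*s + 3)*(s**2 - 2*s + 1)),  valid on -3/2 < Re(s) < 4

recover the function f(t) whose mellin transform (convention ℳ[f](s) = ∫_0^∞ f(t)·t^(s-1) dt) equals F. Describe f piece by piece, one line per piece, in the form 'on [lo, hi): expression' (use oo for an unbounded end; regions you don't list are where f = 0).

linearity at 1, 3/2, 3 turns ℳ[f](s) into 4 summed integrals
segment 0 to 1 holds t**(3/2); add its integral
∫ 2*t**2·t^(s-1) over [1, 3/2)
on [3/2, 3): add ∫ log(t)/t·t^(s-1) dt
for t in [3, ∞): the term is ∫ t**(-4)·t^(s-1)

on [0, 1): t**(3/2)
on [1, 3/2): 2*t**2
on [3/2, 3): log(t)/t
on [3, oo): t**(-4)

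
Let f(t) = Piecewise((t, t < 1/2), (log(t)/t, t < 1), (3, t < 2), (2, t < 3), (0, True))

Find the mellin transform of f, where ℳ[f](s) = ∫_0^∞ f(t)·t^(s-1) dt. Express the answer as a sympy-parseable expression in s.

(2*2**(2*s)*(s + 1)*(s**2 - 2*s + 1) - 2*2**s*s*(s + 1) - 6*2**s*(s + 1)*(s**2 - 2*s + 1) + 4*6**s*(s + 1)*(s**2 - 2*s + 1) + 4*s**2*(s + 1)*log(2) - 4*s*(s + 1)*log(2) + 4*s*(s + 1) + s*(s**2 - 2*s + 1))/(2*2**s*s*(s + 1)*(s**2 - 2*s + 1))
  Re(s) > -1

decompose at 1/2, 1, 2; ℳ[f](s) sums the 4 pieces' integrals
segment 0 to 1/2 holds t; add its integral
segment 1/2 to 1 holds log(t)/t; add its integral
segment 1 to 2 holds 3; add its integral
between 2 and 3 the integrand is 2·t^(s-1)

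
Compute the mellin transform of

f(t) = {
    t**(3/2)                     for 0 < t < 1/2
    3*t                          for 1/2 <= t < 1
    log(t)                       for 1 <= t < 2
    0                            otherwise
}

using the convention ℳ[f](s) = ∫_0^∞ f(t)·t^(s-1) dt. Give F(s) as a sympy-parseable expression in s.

f breaks at 1/2, 1 into 3 integrals to sum
[0, 1/2) adds the kernel integral of t**(3/2)
∫ over [1/2, 1) of 3*t·t^(s-1) joins the sum
on [1, 2) integrate f = log(t) against the kernel

(-2*2**(2*s)*(s + 1)*(2*s + 3) + 6*2**s*s**2*(2*s + 3) + 2*2**s*(s + 1)*(2*s + 3) + 4**s*s*(s + 1)*(2*s + 3)*log(4) + sqrt(2)*s**2*(s + 1) - 3*s**2*(2*s + 3))/(2*2**s*s**2*(s + 1)*(2*s + 3))
  Re(s) > -3/2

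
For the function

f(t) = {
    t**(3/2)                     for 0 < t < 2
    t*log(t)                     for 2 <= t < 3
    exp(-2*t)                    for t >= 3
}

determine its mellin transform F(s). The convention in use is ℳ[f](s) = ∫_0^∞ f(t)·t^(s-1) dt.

(-12**s*s*(2*s + 3)*log(4) - 12**s*(2*s + 3)*log(4) + 12**s*(4*s + 6) + 12**s*sqrt(2)*(4*s**2 + 8*s + 4) + 3*18**s*s*(2*s + 3)*log(3) + 18**s*(-6*s - 9) + 3*18**s*(2*s + 3)*log(3) + 3**s*(2*s + 3)*(s**2 + 2*s + 1)*uppergamma(s, 6))/(6**s*(2*s + 3)*(s**2 + 2*s + 1))
  Re(s) > -3/2

slice at 2, 3, transform all 3 pieces, and sum them
∫ over [0, 2) of t**(3/2)·t^(s-1) joins the sum
the [2, 3) slice contributes ∫ t*log(t)·t^(s-1) dt
on [3, ∞) integrate f = exp(-2*t) against the kernel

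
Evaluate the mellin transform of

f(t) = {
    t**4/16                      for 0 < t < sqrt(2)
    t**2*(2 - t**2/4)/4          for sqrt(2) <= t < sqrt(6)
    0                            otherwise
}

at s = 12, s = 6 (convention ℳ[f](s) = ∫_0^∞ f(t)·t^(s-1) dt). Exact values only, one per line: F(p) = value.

the common scale on t comes off first: t**4 on [0, sqrt(2)/2); t**2*(2 - t**2) on [sqrt(2)/2, sqrt(6)/2)
back out the power substitution: t**2 on [0, 1/2); t*(2 - t) on [1/2, 3/2)
the shared t-power comes off first: t on [0, 1/2); 2 - t on [1/2, 3/2)
summing 2 kernel integrals split by sqrt(2) yields ℳ[f](s)
segment [0, sqrt(2)) carries t**4/16; integrate it
∫ t**2*(2 - t**2/4)/4·t^(s-1) over [sqrt(2), sqrt(6))

F(12) = 24039/7
F(6) = 159/5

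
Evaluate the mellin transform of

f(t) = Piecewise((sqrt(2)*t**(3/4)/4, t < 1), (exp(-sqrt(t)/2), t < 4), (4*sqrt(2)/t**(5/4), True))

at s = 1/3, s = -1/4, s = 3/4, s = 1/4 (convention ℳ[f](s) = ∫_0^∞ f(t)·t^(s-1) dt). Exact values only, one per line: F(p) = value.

F(1/3) = -2*2**(2/3)*uppergamma(2/3, 1) + 3*sqrt(2)/13 + 12*2**(2/3)/11 + 2*2**(2/3)*uppergamma(2/3, 1/2)
F(-1/4) = -2*sqrt(2)*sqrt(pi)*erfc(sqrt(2)/2) - 2*sqrt(2)*exp(-1) + 2*sqrt(2)*sqrt(pi)*erfc(1) + 5*sqrt(2)/6 + 4*exp(-1/2)
F(3/4) = -4*sqrt(2)*exp(-1) - 2*sqrt(2)*sqrt(pi)*erfc(1) + 2*sqrt(2)*sqrt(pi)*erfc(sqrt(2)/2) + 4*exp(-1/2) + 25*sqrt(2)/6
F(1/4) = sqrt(2)*(-8*sqrt(pi)*erfc(1) + 8*sqrt(pi)*erfc(sqrt(2)/2) + 5)/4

invert the power substitution to get sqrt(2)*t**(3/2)/4 on [0, 1); exp(-t/2) on [1, 2); 4*sqrt(2)/t**(5/2) on [2, ∞)
back out the common scale on t: t**(3/2) on [0, 1/2); exp(-t) on [1/2, 1); t**(-5/2) on [1, ∞)
slice at 1, 4, transform all 3 pieces, and sum them
∫ sqrt(2)*t**(3/4)/4·t^(s-1) over [0, 1)
segment [1, 4) carries exp(-sqrt(t)/2); integrate it
for t in [4, ∞): the term is ∫ 4*sqrt(2)/t**(5/4)·t^(s-1)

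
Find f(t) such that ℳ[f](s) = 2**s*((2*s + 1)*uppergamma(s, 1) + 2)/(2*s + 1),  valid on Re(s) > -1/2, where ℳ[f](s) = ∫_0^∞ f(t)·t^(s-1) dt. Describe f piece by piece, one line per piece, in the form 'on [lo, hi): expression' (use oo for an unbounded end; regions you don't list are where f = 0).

on [0, 2): sqrt(2)*sqrt(t)/2
on [2, oo): exp(-t/2)

undo the common scale on t: sqrt(t) on [0, 1); exp(-t) on [1, ∞)
decompose at 2; ℳ[f](s) sums the 2 pieces' integrals
∫ sqrt(2)*sqrt(t)/2·t^(s-1) over [0, 2)
on [2, ∞): add ∫ exp(-t/2)·t^(s-1) dt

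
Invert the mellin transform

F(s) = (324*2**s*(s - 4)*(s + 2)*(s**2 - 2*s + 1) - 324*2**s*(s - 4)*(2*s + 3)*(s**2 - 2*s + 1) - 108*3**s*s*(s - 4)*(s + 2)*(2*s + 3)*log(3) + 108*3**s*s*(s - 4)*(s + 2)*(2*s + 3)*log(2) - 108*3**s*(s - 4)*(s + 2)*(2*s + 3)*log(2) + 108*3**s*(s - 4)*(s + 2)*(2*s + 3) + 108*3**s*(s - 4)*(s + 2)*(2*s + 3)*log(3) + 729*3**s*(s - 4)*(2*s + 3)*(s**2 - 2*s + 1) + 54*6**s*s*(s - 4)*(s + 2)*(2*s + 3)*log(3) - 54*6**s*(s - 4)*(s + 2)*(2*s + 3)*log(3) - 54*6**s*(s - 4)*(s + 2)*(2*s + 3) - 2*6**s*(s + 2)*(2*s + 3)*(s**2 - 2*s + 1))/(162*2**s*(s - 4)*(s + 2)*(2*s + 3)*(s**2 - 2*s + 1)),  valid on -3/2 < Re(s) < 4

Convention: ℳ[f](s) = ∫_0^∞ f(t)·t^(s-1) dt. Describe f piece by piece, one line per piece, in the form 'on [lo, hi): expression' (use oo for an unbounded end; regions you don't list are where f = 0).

on [0, 1): t**(3/2)
on [1, 3/2): 2*t**2
on [3/2, 3): log(t)/t
on [3, oo): t**(-4)

along the cuts 1, 3/2, 3, ℳ[f](s) splits into 4 integrals
segment 0 to 1 holds t**(3/2); add its integral
[1, 3/2) adds the kernel integral of 2*t**2
over [3/2, 3), the kernel integral of log(t)/t enters the sum
[3, ∞) adds the kernel integral of t**(-4)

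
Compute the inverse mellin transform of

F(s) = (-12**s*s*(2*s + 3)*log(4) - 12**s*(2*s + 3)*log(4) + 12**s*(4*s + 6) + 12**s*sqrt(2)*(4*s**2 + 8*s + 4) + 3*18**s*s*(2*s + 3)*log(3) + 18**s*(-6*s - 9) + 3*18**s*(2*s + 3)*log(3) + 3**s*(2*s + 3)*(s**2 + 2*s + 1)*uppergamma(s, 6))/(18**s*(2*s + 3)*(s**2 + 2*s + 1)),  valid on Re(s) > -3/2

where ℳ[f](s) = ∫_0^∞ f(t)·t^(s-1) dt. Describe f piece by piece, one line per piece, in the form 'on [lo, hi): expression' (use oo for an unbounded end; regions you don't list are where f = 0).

on [0, 2/3): 3*sqrt(3)*t**(3/2)
on [2/3, 1): 3*t*log(3*t)
on [1, oo): exp(-6*t)

reversing the common scale on t: t**(3/2) on [0, 2); t*log(t) on [2, 3); exp(-2*t) on [3, ∞)
split f at 2/3, 1: ℳ[f](s) collects 3 kernel integrals
for t in [0, 2/3): the term is ∫ 3*sqrt(3)*t**(3/2)·t^(s-1)
for t in [2/3, 1): the term is ∫ 3*t*log(3*t)·t^(s-1)
segment [1, ∞) carries exp(-6*t); integrate it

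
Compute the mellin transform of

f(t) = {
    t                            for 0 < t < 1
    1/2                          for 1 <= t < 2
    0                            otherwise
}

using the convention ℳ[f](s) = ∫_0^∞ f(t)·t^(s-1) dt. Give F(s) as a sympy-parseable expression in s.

(2**s*(s + 1) + s - 1)/(2*s*(s + 1))
  Re(s) > -1

breakpoints 1: one integral from each of the 2 segments
∫ t·t^(s-1) over [0, 1)
segment 1 to 2 holds 1/2; add its integral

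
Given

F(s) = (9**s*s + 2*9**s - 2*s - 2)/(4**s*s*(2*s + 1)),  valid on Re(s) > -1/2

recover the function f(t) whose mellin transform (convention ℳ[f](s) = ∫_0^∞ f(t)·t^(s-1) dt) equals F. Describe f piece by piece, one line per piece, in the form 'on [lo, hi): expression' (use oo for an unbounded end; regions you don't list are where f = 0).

on [0, 1/4): sqrt(t)
on [1/4, 9/4): 2 - sqrt(t)

remove the power substitution first: t on [0, 1/2); 2 - t on [1/2, 3/2)
integrate the 2 segments split at 1/4, then add the results
the [0, 1/4) slice contributes ∫ sqrt(t)·t^(s-1) dt
segment 1/4 to 9/4 holds (2 - sqrt(t)); add its integral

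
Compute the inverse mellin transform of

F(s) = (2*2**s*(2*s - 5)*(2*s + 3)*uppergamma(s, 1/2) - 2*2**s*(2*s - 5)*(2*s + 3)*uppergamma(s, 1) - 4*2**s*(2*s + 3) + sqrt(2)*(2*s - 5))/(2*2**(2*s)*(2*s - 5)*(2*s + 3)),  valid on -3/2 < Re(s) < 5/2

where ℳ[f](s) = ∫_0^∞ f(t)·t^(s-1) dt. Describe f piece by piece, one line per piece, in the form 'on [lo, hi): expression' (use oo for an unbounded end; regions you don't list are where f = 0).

invert the common scale on t to get t**(3/2) on [0, 1/2); exp(-t) on [1/2, 1); t**(-5/2) on [1, ∞)
slice at 1/4, 1/2, transform all 3 pieces, and sum them
between 0 and 1/4 the integrand is 2*sqrt(2)*t**(3/2)·t^(s-1)
on [1/4, 1/2): add ∫ exp(-2*t)·t^(s-1) dt
piece [1/2, ∞): integrate sqrt(2)/(8*t**(5/2)) against the kernel

on [0, 1/4): 2*sqrt(2)*t**(3/2)
on [1/4, 1/2): exp(-2*t)
on [1/2, oo): sqrt(2)/(8*t**(5/2))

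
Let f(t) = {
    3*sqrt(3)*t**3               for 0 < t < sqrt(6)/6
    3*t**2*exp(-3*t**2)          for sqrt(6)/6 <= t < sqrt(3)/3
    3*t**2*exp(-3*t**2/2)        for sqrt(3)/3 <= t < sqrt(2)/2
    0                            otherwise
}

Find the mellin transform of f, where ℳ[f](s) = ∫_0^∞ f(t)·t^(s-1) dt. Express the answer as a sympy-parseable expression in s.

(sqrt(3)/3)**s*(2*2**(s/2)*(s + 3)*uppergamma(s/2 + 1, 1/2) - 2*2**(s/2)*(s + 3)*uppergamma(s/2 + 1, 1) + 4*2**s*(s + 3)*uppergamma(s/2 + 1, 1/2) - 4*2**s*(s + 3)*uppergamma(s/2 + 1, 3/4) + sqrt(2))/(4*2**(s/2)*(s + 3))
  Re(s) > -3

back out the power substitution: 3*sqrt(3)*t**(3/2) on [0, 1/6); 3*t*exp(-3*t) on [1/6, 1/3); 3*t*exp(-3*t/2) on [1/3, 1/2)
peel off the common scale on t: t**(3/2) on [0, 1/2); t*exp(-t) on [1/2, 1); t*exp(-t/2) on [1, 3/2)
back out the shared t-power: sqrt(t) on [0, 1/2); exp(-t) on [1/2, 1); exp(-t/2) on [1, 3/2)
breakpoints sqrt(6)/6, sqrt(3)/3: one integral from each of the 3 segments
the [0, sqrt(6)/6) slice contributes ∫ 3*sqrt(3)*t**3·t^(s-1) dt
the [sqrt(6)/6, sqrt(3)/3) slice contributes ∫ 3*t**2*exp(-3*t**2)·t^(s-1) dt
piece [sqrt(3)/3, sqrt(2)/2): integrate 3*t**2*exp(-3*t**2/2) against the kernel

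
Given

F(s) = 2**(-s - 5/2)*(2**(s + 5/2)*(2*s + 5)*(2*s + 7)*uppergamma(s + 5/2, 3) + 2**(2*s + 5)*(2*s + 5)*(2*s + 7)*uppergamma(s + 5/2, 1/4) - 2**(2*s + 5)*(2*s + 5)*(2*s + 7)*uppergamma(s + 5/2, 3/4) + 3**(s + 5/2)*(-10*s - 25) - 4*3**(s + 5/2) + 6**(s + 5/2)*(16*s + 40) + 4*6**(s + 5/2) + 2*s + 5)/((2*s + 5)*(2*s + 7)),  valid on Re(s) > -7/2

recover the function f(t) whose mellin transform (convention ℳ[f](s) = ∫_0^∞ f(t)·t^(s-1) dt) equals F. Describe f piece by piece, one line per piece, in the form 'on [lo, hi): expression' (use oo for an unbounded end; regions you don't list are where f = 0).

undo the shared t-power: t**3 on [0, 1/2); t**2*exp(-t/2) on [1/2, 3/2); t**2*(t + 1) on [3/2, 3); …
remove the shared t-power first: t on [0, 1/2); exp(-t/2) on [1/2, 3/2); t + 1 on [3/2, 3); …
integrate the 4 segments split at 1/2, 3/2, 3, then add the results
between 0 and 1/2 the integrand is t**(7/2)·t^(s-1)
for t in [1/2, 3/2): the term is ∫ t**(5/2)*exp(-t/2)·t^(s-1)
∫ over [3/2, 3) of t**(5/2)*(t + 1)·t^(s-1) joins the sum
between 3 and ∞ the integrand is t**(5/2)*exp(-t)·t^(s-1)

on [0, 1/2): t**(7/2)
on [1/2, 3/2): t**(5/2)*exp(-t/2)
on [3/2, 3): t**(5/2)*(t + 1)
on [3, oo): t**(5/2)*exp(-t)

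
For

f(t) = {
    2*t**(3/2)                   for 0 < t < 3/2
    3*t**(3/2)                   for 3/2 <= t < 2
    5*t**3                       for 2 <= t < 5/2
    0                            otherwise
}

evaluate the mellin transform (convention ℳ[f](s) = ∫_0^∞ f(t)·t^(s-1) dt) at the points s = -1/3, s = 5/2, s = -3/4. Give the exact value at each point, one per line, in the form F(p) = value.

F(-1/3) = -15*2**(2/3)/2 - 9*2**(5/6)*3**(1/6)/14 + 36*2**(1/6)/7 + 375*2**(1/3)*5**(2/3)/64
F(5/2) = -320*sqrt(2)/11 + 687/64 + 15625*sqrt(10)/352
F(-3/4) = 2**(1/4)*(-160 - 12*3**(3/4) + 72*sqrt(2) + 125*sqrt(2)*5**(1/4))/18

f breaks at 3/2, 2 into 3 integrals to sum
over [0, 3/2), the kernel integral of 2*t**(3/2) enters the sum
segment [3/2, 2) carries 3*t**(3/2); integrate it
segment [2, 5/2) carries 5*t**3; integrate it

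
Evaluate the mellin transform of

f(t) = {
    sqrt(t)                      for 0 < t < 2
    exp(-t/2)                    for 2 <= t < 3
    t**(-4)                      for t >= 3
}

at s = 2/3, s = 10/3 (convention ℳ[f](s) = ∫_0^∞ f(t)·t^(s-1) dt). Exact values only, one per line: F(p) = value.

linearity at 2, 3 turns ℳ[f](s) into 3 summed integrals
piece [0, 2): integrate sqrt(t) against the kernel
between 2 and 3 the integrand is exp(-t/2)·t^(s-1)
the [3, ∞) slice contributes ∫ t**(-4)·t^(s-1) dt

F(2/3) = -2**(2/3)*uppergamma(2/3, 3/2) + 3**(2/3)/270 + 2**(2/3)*uppergamma(2/3, 1) + 12*2**(1/6)/7
F(10/3) = -8*2**(1/3)*uppergamma(10/3, 3/2) + 3**(1/3)/2 + 48*2**(5/6)/23 + 8*2**(1/3)*uppergamma(10/3, 1)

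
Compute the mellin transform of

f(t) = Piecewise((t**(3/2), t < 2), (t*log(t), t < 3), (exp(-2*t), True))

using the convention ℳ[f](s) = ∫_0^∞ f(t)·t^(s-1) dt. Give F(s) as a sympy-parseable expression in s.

(-12**s*s*(2*s + 3)*log(4) - 12**s*(2*s + 3)*log(4) + 12**s*(4*s + 6) + 12**s*sqrt(2)*(4*s**2 + 8*s + 4) + 3*18**s*s*(2*s + 3)*log(3) + 18**s*(-6*s - 9) + 3*18**s*(2*s + 3)*log(3) + 3**s*(2*s + 3)*(s**2 + 2*s + 1)*uppergamma(s, 6))/(6**s*(2*s + 3)*(s**2 + 2*s + 1))
  Re(s) > -3/2

linearity at 2, 3 turns ℳ[f](s) into 3 summed integrals
for t in [0, 2): the term is ∫ t**(3/2)·t^(s-1)
segment [2, 3) carries t*log(t); integrate it
over [3, ∞), the kernel integral of exp(-2*t) enters the sum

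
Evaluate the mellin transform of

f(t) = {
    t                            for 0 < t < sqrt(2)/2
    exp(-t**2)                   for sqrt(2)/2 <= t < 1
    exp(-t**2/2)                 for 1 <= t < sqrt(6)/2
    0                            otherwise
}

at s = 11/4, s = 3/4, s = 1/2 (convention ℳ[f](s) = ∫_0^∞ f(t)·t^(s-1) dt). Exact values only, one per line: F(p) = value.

invert the power substitution to get sqrt(t) on [0, 1/2); exp(-t) on [1/2, 1); exp(-t/2) on [1, 3/2)
split f at sqrt(2)/2, 1: ℳ[f](s) collects 3 kernel integrals
∫ t·t^(s-1) over [0, sqrt(2)/2)
the [sqrt(2)/2, 1) slice contributes ∫ exp(-t**2)·t^(s-1) dt
[1, sqrt(6)/2) adds the kernel integral of exp(-t**2/2)

F(11/4) = -2**(3/8)*uppergamma(11/8, 3/4) - uppergamma(11/8, 1)/2 + 2**(1/8)/15 + uppergamma(11/8, 1/2)/2 + 2**(3/8)*uppergamma(11/8, 1/2)
F(3/4) = -2**(3/8)*uppergamma(3/8, 3/4)/2 - uppergamma(3/8, 1)/2 + uppergamma(3/8, 1/2)/2 + 2*2**(1/8)/7 + 2**(3/8)*uppergamma(3/8, 1/2)/2
F(1/2) = -2**(1/4)*uppergamma(1/4, 3/4)/2 - uppergamma(1/4, 1)/2 + uppergamma(1/4, 1/2)/2 + 2**(1/4)*uppergamma(1/4, 1/2)/2 + 2**(1/4)/3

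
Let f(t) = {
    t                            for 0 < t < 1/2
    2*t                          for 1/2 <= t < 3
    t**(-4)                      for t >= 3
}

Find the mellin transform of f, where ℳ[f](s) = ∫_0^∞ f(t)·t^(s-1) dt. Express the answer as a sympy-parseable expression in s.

(970*6**s*s - 3890*6**s - 81*s + 324)/(162*2**s*(s**2 - 3*s - 4))
  -1 < Re(s) < 4

summing 3 kernel integrals split by 1/2, 3 yields ℳ[f](s)
[0, 1/2) adds the kernel integral of t
piece [1/2, 3): integrate 2*t against the kernel
∫ t**(-4)·t^(s-1) over [3, ∞)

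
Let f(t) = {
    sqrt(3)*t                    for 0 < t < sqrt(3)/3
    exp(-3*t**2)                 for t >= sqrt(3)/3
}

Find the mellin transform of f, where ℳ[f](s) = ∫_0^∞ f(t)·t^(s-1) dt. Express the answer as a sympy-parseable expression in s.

back out the power substitution: sqrt(3)*sqrt(t) on [0, 1/3); exp(-3*t) on [1/3, ∞)
the common scale on t comes off first: sqrt(t) on [0, 1); exp(-t) on [1, ∞)
split f at sqrt(3)/3: ℳ[f](s) collects 2 kernel integrals
between 0 and sqrt(3)/3 the integrand is sqrt(3)*t·t^(s-1)
between sqrt(3)/3 and ∞ the integrand is exp(-3*t**2)·t^(s-1)

((s + 1)*uppergamma(s/2, 1) + 2)/(2*3**(s/2)*(s + 1))
  Re(s) > -1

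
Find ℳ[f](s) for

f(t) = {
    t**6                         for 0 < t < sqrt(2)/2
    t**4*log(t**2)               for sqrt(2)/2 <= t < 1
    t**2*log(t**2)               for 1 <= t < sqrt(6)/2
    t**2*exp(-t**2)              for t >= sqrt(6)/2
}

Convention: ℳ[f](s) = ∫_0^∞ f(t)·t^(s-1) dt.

(4*2**(s/2)*(s + 2)**2*(s + 6)*(4*s + (s + 2)**2 + 12)*uppergamma(s/2 + 1, 3/2) - 16*2**(s/2)*(s + 2)**2*(s + 6) + 16*2**(s/2)*(s + 6)*(4*s + (s + 2)**2 + 12) + 3**(s/2)*(s + 2)*(s + 6)*(-12*log(2) + 12*log(3))*(4*s + (s + 2)**2 + 12) - 24*3**(s/2)*(s + 6)*(4*s + (s + 2)**2 + 12) + (s + 2)**3*(s + 6)*log(4) + 4*(s + 2)**2*(s + 6)*log(2) + 4*(s + 2)**2*(s + 6) + (s + 2)**2*(4*s + (s + 2)**2 + 12))/(8*2**(s/2)*(s + 2)**2*(s + 6)*(4*s + (s + 2)**2 + 12))
  Re(s) > -6

undo the shared t-power: t**4 on [0, sqrt(2)/2); t**2*log(t**2) on [sqrt(2)/2, 1); log(t**2) on [1, sqrt(6)/2); …
remove the power substitution first: t**2 on [0, 1/2); t*log(t) on [1/2, 1); log(t) on [1, 3/2); …
the 4 pieces separated at sqrt(2)/2, 1, sqrt(6)/2 each add one integral
over [0, sqrt(2)/2), the kernel integral of t**6 enters the sum
the [sqrt(2)/2, 1) slice contributes ∫ t**4*log(t**2)·t^(s-1) dt
∫ over [1, sqrt(6)/2) of t**2*log(t**2)·t^(s-1) joins the sum
segment sqrt(6)/2 to ∞ holds t**2*exp(-t**2); add its integral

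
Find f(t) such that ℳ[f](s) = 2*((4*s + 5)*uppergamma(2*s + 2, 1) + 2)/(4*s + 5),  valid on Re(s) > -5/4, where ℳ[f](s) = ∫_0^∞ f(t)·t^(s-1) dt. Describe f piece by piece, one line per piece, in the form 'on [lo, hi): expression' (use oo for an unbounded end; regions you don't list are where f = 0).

peel off the shared t-power: t**(1/4) on [0, 1); exp(-sqrt(t)) on [1, ∞)
strip the power substitution: sqrt(t) on [0, 1); exp(-t) on [1, ∞)
along the cuts 1, ℳ[f](s) splits into 2 integrals
the [0, 1) slice contributes ∫ t**(5/4)·t^(s-1) dt
∫ over [1, ∞) of t*exp(-sqrt(t))·t^(s-1) joins the sum

on [0, 1): t**(5/4)
on [1, oo): t*exp(-sqrt(t))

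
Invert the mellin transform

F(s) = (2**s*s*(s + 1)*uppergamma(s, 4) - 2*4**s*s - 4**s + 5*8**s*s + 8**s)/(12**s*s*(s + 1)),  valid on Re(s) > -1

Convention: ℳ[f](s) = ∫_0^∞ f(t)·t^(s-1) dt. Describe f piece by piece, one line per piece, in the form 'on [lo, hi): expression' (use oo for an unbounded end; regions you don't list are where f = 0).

on [0, 1/3): 3*t
on [1/3, 2/3): 6*t + 1
on [2/3, oo): exp(-6*t)

back out the common scale on t: t on [0, 1); 2*t + 1 on [1, 2); exp(-2*t) on [2, ∞)
f breaks at 1/3, 2/3 into 3 integrals to sum
∫ 3*t·t^(s-1) over [0, 1/3)
[1/3, 2/3) adds the kernel integral of (6*t + 1)
on [2/3, ∞) integrate f = exp(-6*t) against the kernel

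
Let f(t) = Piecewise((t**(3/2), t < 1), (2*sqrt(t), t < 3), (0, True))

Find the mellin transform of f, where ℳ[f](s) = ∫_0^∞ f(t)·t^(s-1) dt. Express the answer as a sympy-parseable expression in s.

cuts at 1: linearity sums the 2 kernel integrals
between 0 and 1 the integrand is t**(3/2)·t^(s-1)
∫ 2*sqrt(t)·t^(s-1) over [1, 3)

(4*sqrt(3)*3**s*(2*s + 3) - 4*s - 10)/((2*s + 1)*(2*s + 3))
  Re(s) > -3/2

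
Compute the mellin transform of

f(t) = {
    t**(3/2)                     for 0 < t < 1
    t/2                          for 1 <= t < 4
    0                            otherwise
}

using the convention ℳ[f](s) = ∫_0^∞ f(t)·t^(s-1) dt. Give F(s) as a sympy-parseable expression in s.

(2**(2*s + 2)*(2*s + 3) + 2*s + 1)/(2*(s + 1)*(2*s + 3))
  Re(s) > -3/2

the shared t-power comes off first: sqrt(t) on [0, 1); 1/2 on [1, 4)
back out the power substitution: t on [0, 1); 1/2 on [1, 2)
decompose at 1; ℳ[f](s) sums the 2 pieces' integrals
segment 0 to 1 holds t**(3/2); add its integral
for t in [1, 4): the term is ∫ t/2·t^(s-1)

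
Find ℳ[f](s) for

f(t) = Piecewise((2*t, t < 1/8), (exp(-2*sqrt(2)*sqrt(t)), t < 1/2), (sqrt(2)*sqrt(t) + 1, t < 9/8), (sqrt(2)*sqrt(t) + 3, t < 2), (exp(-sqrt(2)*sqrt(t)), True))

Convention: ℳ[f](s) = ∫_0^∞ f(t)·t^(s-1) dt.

strip the common scale on t: t on [0, 1/4); exp(-2*sqrt(t)) on [1/4, 1); sqrt(t) + 1 on [1, 9/4); …
strip the power substitution: t**2 on [0, 1/2); exp(-2*t) on [1/2, 1); t + 1 on [1, 3/2); …
along the cuts 1/8, 1/2, 9/8, 2, ℳ[f](s) splits into 5 integrals
over [0, 1/8), the kernel integral of 2*t enters the sum
segment [1/8, 1/2) carries exp(-2*sqrt(2)*sqrt(t)); integrate it
over [1/2, 9/8), the kernel integral of (sqrt(2)*sqrt(t) + 1) enters the sum
for t in [9/8, 2): the term is ∫ (sqrt(2)*sqrt(t) + 3)·t^(s-1)
on [2, ∞): add ∫ exp(-sqrt(2)*sqrt(t))·t^(s-1) dt

(40*2**(4*s)*s*(s + 1) + 12*2**(4*s)*(s + 1) + 8*2**(2*s)*s*(s + 1)*(2*s + 1)*uppergamma(2*s, 2) - 16*2**(2*s)*s*(s + 1) - 4*2**(2*s)*(s + 1) - 16*9**s*s*(s + 1) - 8*9**s*(s + 1) + 8*s*(s + 1)*(2*s + 1)*uppergamma(2*s, 1) - 8*s*(s + 1)*(2*s + 1)*uppergamma(2*s, 2) + s*(2*s + 1))/(4*2**(3*s)*s*(s + 1)*(2*s + 1))
  Re(s) > -1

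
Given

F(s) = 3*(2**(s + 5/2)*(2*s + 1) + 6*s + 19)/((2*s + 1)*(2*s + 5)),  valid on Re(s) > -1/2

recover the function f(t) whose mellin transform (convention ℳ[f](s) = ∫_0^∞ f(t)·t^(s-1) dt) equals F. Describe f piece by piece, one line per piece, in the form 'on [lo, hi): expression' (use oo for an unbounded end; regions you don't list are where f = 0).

on [0, 1): 6*sqrt(t)
on [1, 2): 3*t**(5/2)/2

summing 2 kernel integrals split by 1 yields ℳ[f](s)
for t in [0, 1): the term is ∫ 6*sqrt(t)·t^(s-1)
on [1, 2) integrate f = 3*t**(5/2)/2 against the kernel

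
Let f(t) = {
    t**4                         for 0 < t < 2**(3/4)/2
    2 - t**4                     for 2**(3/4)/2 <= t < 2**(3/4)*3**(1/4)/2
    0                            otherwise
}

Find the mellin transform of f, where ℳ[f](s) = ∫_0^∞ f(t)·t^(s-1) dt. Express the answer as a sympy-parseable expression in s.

(3**(s/4)*s + 16*3**(s/4) - 2*s - 16)/(2*2**(s/4)*s*(s + 4))
  Re(s) > -4

peel off the power substitution: t**2 on [0, sqrt(2)/2); 2 - t**2 on [sqrt(2)/2, sqrt(6)/2)
remove the power substitution first: t on [0, 1/2); 2 - t on [1/2, 3/2)
f breaks at 2**(3/4)/2 into 2 integrals to sum
between 0 and 2**(3/4)/2 the integrand is t**4·t^(s-1)
∫ (2 - t**4)·t^(s-1) over [2**(3/4)/2, 2**(3/4)*3**(1/4)/2)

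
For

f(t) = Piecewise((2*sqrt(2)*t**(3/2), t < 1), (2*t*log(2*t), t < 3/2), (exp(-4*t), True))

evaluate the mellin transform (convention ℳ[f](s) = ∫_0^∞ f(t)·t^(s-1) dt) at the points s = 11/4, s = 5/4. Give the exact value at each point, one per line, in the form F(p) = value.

undo the common scale on t: t**(3/2) on [0, 2); t*log(t) on [2, 3); exp(-2*t) on [3, ∞)
breakpoints 1, 3/2: one integral from each of the 3 segments
between 0 and 1 the integrand is 2*sqrt(2)*t**(3/2)·t^(s-1)
segment [1, 3/2) carries 2*t*log(2*t); integrate it
on [3/2, ∞) integrate f = exp(-4*t) against the kernel

F(11/4) = -6*2**(1/4)*3**(3/4)/25 - 8*log(2)/15 + sqrt(2)*uppergamma(11/4, 6)/64 + 32/225 + 8*sqrt(2)/17 + 9*2**(1/4)*3**(3/4)*log(3)/10
F(5/4) = -4*2**(3/4)*3**(1/4)/9 - 8*log(2)/9 + sqrt(2)*uppergamma(5/4, 6)/8 + 32/81 + 8*sqrt(2)/11 + 2**(3/4)*3**(1/4)*log(3)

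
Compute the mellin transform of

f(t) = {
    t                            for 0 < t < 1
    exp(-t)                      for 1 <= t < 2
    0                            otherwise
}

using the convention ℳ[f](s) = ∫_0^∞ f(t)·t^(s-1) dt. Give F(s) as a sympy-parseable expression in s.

the 2 pieces separated at 1 each add one integral
segment 0 to 1 holds t; add its integral
∫ over [1, 2) of exp(-t)·t^(s-1) joins the sum

((s + 1)*uppergamma(s, 1) - (s + 1)*uppergamma(s, 2) + 1)/(s + 1)
  Re(s) > -1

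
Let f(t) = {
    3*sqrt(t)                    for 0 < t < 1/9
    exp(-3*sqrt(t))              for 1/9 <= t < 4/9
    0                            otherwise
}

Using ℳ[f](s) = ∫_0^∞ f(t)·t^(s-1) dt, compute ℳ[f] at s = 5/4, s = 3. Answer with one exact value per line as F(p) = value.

remove the power substitution first: 3*t on [0, 1/3); exp(-3*t) on [1/3, 2/3)
invert the common scale on t to get t on [0, 1); exp(-t) on [1, 2)
along the cuts 1/9, ℳ[f](s) splits into 2 integrals
segment [0, 1/9) carries 3*sqrt(t); integrate it
segment [1/9, 4/9) carries exp(-3*sqrt(t)); integrate it

F(5/4) = sqrt(3)*(-98*sqrt(2) + (-21*sqrt(pi)*erfc(sqrt(2)) + 21*sqrt(pi)*erfc(1) + 8)*exp(2) + 70*E)*exp(-2)/378
F(3) = 2*(-6104 + exp(2) + 2282*E)*exp(-2)/5103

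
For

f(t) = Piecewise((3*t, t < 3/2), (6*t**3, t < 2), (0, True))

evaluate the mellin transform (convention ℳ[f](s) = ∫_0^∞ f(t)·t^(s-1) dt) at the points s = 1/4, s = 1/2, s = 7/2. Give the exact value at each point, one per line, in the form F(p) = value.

along the cuts 3/2, ℳ[f](s) splits into 2 integrals
segment [0, 3/2) carries 3*t; integrate it
∫ 6*t**3·t^(s-1) over [3/2, 2)

F(1/4) = 3*2**(1/4)*(-57*sqrt(2)*3**(1/4) + 640)/130
F(1/2) = -39*sqrt(6)/28 + 96*sqrt(2)/7
F(7/2) = -1485*sqrt(6)/416 + 768*sqrt(2)/13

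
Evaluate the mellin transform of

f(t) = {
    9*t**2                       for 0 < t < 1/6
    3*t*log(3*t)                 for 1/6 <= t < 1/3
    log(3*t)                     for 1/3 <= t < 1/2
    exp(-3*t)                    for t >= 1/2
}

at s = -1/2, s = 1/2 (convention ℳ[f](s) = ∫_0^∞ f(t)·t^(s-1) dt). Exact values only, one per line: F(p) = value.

F(-1/2) = -4*sqrt(2) - 2*sqrt(3)*sqrt(pi)*erfc(sqrt(6)/2) + sqrt(6)*log(64*2**(4*sqrt(3))/3**(4*sqrt(3)))/6 + 2*sqrt(2)*exp(-3/2) + 13*sqrt(6)/6
F(1/2) = sqrt(6)*(-360*sqrt(3) + 90*sqrt(2)*sqrt(pi)*erfc(sqrt(6)/2) + 29 + log(2**(30 - 180*sqrt(3))*3**(180*sqrt(3))) + 320*sqrt(2))/540

invert the common scale on t to get t**2 on [0, 1/2); t*log(t) on [1/2, 1); log(t) on [1, 3/2); …
decompose at 1/6, 1/3, 1/2; ℳ[f](s) sums the 4 pieces' integrals
over [0, 1/6), the kernel integral of 9*t**2 enters the sum
between 1/6 and 1/3 the integrand is 3*t*log(3*t)·t^(s-1)
segment [1/3, 1/2) carries log(3*t); integrate it
∫ exp(-3*t)·t^(s-1) over [1/2, ∞)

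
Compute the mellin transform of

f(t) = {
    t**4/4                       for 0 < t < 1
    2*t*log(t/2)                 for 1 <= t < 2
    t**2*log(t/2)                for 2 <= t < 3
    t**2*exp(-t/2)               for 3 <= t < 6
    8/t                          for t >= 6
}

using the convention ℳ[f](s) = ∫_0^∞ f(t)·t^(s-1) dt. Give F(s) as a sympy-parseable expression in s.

(48*2**s*(s - 1)*(s + 2)**2*(s + 4)*(2*s - (s + 2)**2 + 3)*uppergamma(s + 2, 3/2) - 48*2**s*(s - 1)*(s + 2)**2*(s + 4)*(2*s - (s + 2)**2 + 3)*uppergamma(s + 2, 3) + 48*2**s*(s - 1)*(s + 2)**2*(s + 4) + 48*2**s*(s - 1)*(s + 4)*(2*s - (s + 2)**2 + 3) + 3**s*(s - 1)*(s + 2)*(s + 4)*(-108*log(2) + 108*log(3))*(2*s - (s + 2)**2 + 3) - 108*3**s*(s - 1)*(s + 4)*(2*s - (s + 2)**2 + 3) - 16*6**s*(s + 2)**2*(s + 4)*(2*s - (s + 2)**2 + 3) - 24*(s - 1)*(s + 2)**3*(s + 4)*log(2) - 24*(s - 1)*(s + 2)**2*(s + 4) + 24*(s - 1)*(s + 2)**2*(s + 4)*log(2) + 3*(s - 1)*(s + 2)**2*(2*s - (s + 2)**2 + 3))/(12*(s - 1)*(s + 2)**2*(s + 4)*(2*s - (s + 2)**2 + 3))
  -4 < Re(s) < 1

strip the shared t-power: t**2/4 on [0, 1); 2*log(t/2)/t on [1, 2); log(t/2) on [2, 3); …
strip the common scale on t: t**2 on [0, 1/2); log(t)/t on [1/2, 1); log(t) on [1, 3/2); …
summing 5 kernel integrals split by 1, 2, 3, 6 yields ℳ[f](s)
on [0, 1): add ∫ t**4/4·t^(s-1) dt
[1, 2) adds the kernel integral of 2*t*log(t/2)
∫ over [2, 3) of t**2*log(t/2)·t^(s-1) joins the sum
segment [3, 6) carries t**2*exp(-t/2); integrate it
∫ 8/t·t^(s-1) over [6, ∞)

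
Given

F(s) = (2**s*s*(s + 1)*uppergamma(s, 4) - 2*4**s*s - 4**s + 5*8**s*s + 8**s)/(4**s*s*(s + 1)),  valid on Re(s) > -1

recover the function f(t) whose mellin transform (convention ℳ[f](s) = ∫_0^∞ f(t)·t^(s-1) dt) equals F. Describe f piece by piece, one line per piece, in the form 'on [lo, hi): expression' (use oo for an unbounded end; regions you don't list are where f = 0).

linearity at 1, 2 turns ℳ[f](s) into 3 summed integrals
on [0, 1) integrate f = t against the kernel
piece [1, 2): integrate (2*t + 1) against the kernel
segment 2 to ∞ holds exp(-2*t); add its integral

on [0, 1): t
on [1, 2): 2*t + 1
on [2, oo): exp(-2*t)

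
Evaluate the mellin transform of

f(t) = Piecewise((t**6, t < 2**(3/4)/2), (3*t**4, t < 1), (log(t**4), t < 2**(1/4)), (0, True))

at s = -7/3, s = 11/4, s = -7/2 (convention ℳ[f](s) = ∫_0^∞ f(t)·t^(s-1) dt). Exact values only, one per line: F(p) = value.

F(-7/3) = -9*2**(7/12)/10 - 18*2**(5/12)/49 - 3*2**(5/12)*log(2)/14 + 3*2**(1/12)/22 + 621/245
F(11/4) = -64*2**(11/16)/121 - 2**(5/16)/9 + 2**(13/16)/70 + 4*2**(11/16)*log(2)/11 + 1060/1089
F(-7/2) = -3*2**(7/8) - 8*2**(1/8)/49 - 2**(1/8)*log(2)/7 + 2**(3/8)/5 + 310/49

invert the power substitution to get t**3 on [0, sqrt(2)/2); 3*t**2 on [sqrt(2)/2, 1); log(t**2) on [1, sqrt(2))
remove the power substitution first: t**(3/2) on [0, 1/2); 3*t on [1/2, 1); log(t) on [1, 2)
split f at 2**(3/4)/2, 1: ℳ[f](s) collects 3 kernel integrals
on [0, 2**(3/4)/2) integrate f = t**6 against the kernel
on [2**(3/4)/2, 1): add ∫ 3*t**4·t^(s-1) dt
the [1, 2**(1/4)) slice contributes ∫ log(t**4)·t^(s-1) dt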